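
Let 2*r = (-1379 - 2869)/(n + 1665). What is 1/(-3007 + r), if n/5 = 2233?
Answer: -6415/19290967 ≈ -0.00033254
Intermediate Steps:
n = 11165 (n = 5*2233 = 11165)
r = -1062/6415 (r = ((-1379 - 2869)/(11165 + 1665))/2 = (-4248/12830)/2 = (-4248*1/12830)/2 = (1/2)*(-2124/6415) = -1062/6415 ≈ -0.16555)
1/(-3007 + r) = 1/(-3007 - 1062/6415) = 1/(-19290967/6415) = -6415/19290967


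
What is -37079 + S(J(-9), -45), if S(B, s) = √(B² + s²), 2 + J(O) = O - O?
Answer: -37079 + √2029 ≈ -37034.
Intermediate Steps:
J(O) = -2 (J(O) = -2 + (O - O) = -2 + 0 = -2)
-37079 + S(J(-9), -45) = -37079 + √((-2)² + (-45)²) = -37079 + √(4 + 2025) = -37079 + √2029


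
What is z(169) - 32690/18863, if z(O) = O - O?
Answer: -32690/18863 ≈ -1.7330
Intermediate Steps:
z(O) = 0
z(169) - 32690/18863 = 0 - 32690/18863 = -32690/18863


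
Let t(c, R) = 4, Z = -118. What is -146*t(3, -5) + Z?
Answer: -702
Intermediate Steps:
-146*t(3, -5) + Z = -146*4 - 118 = -584 - 118 = -702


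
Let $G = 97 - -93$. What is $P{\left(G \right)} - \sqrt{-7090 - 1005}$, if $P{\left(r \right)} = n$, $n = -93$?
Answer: $-93 - i \sqrt{8095} \approx -93.0 - 89.972 i$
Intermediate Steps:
$G = 190$ ($G = 97 + 93 = 190$)
$P{\left(r \right)} = -93$
$P{\left(G \right)} - \sqrt{-7090 - 1005} = -93 - \sqrt{-7090 - 1005} = -93 - \sqrt{-8095} = -93 - i \sqrt{8095}$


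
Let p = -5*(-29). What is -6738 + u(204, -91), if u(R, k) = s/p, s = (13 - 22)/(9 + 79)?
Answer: -85976889/12760 ≈ -6738.0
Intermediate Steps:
s = -9/88 ≈ -0.10227
p = 145
u(R, k) = -9/12760 (u(R, k) = -9/88/145 = -9/88*1/145 = -9/12760)
-6738 + u(204, -91) = -6738 - 9/12760 = -85976889/12760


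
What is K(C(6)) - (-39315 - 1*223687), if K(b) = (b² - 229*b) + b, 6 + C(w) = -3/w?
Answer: 1058105/4 ≈ 2.6453e+5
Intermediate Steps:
C(w) = -6 - 3/w
K(b) = b² - 228*b
K(C(6)) - (-39315 - 1*223687) = (-6 - 3/6)*(-228 + (-6 - 3/6)) - (-39315 - 1*223687) = (-6 - 3*⅙)*(-228 + (-6 - 3*⅙)) - (-39315 - 223687) = (-6 - ½)*(-228 + (-6 - ½)) - 1*(-263002) = -13*(-228 - 13/2)/2 + 263002 = -13/2*(-469/2) + 263002 = 6097/4 + 263002 = 1058105/4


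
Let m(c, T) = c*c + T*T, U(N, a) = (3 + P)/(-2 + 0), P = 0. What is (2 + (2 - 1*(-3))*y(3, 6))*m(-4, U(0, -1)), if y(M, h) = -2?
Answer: -146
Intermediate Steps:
U(N, a) = -3/2 (U(N, a) = (3 + 0)/(-2 + 0) = 3/(-2) = 3*(-½) = -3/2)
m(c, T) = T² + c² (m(c, T) = c² + T² = T² + c²)
(2 + (2 - 1*(-3))*y(3, 6))*m(-4, U(0, -1)) = (2 + (2 - 1*(-3))*(-2))*((-3/2)² + (-4)²) = (2 + (2 + 3)*(-2))*(9/4 + 16) = (2 + 5*(-2))*(73/4) = (2 - 10)*(73/4) = -8*73/4 = -146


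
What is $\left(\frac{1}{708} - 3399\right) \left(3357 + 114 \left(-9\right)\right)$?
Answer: $- \frac{1869843507}{236} \approx -7.9231 \cdot 10^{6}$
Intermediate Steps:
$\left(\frac{1}{708} - 3399\right) \left(3357 + 114 \left(-9\right)\right) = \left(\frac{1}{708} - 3399\right) \left(3357 - 1026\right) = \left(- \frac{2406491}{708}\right) 2331 = - \frac{1869843507}{236}$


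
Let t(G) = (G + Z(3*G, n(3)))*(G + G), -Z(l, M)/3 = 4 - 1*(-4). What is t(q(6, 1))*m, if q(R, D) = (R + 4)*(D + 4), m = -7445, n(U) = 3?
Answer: -19357000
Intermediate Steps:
Z(l, M) = -24 (Z(l, M) = -3*(4 - 1*(-4)) = -3*(4 + 4) = -3*8 = -24)
q(R, D) = (4 + D)*(4 + R) (q(R, D) = (4 + R)*(4 + D) = (4 + D)*(4 + R))
t(G) = 2*G*(-24 + G) (t(G) = (G - 24)*(G + G) = (-24 + G)*(2*G) = 2*G*(-24 + G))
t(q(6, 1))*m = (2*(16 + 4*1 + 4*6 + 1*6)*(-24 + (16 + 4*1 + 4*6 + 1*6)))*(-7445) = (2*(16 + 4 + 24 + 6)*(-24 + (16 + 4 + 24 + 6)))*(-7445) = (2*50*(-24 + 50))*(-7445) = (2*50*26)*(-7445) = 2600*(-7445) = -19357000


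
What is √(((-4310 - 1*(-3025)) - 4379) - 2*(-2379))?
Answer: I*√906 ≈ 30.1*I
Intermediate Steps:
√(((-4310 - 1*(-3025)) - 4379) - 2*(-2379)) = √(((-4310 + 3025) - 4379) + 4758) = √((-1285 - 4379) + 4758) = √(-5664 + 4758) = √(-906) = I*√906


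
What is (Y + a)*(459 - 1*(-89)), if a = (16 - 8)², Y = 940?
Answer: 550192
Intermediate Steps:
a = 64 (a = 8² = 64)
(Y + a)*(459 - 1*(-89)) = (940 + 64)*(459 - 1*(-89)) = 1004*(459 + 89) = 1004*548 = 550192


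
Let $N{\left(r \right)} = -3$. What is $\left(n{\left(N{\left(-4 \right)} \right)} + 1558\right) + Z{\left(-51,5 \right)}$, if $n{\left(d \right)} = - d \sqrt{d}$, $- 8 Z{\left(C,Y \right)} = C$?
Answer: $\frac{12515}{8} + 3 i \sqrt{3} \approx 1564.4 + 5.1962 i$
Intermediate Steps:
$Z{\left(C,Y \right)} = - \frac{C}{8}$
$n{\left(d \right)} = - d^{\frac{3}{2}}$
$\left(n{\left(N{\left(-4 \right)} \right)} + 1558\right) + Z{\left(-51,5 \right)} = \left(- \left(-3\right)^{\frac{3}{2}} + 1558\right) - - \frac{51}{8} = \left(- \left(-3\right) i \sqrt{3} + 1558\right) + \frac{51}{8} = \left(3 i \sqrt{3} + 1558\right) + \frac{51}{8} = \left(1558 + 3 i \sqrt{3}\right) + \frac{51}{8} = \frac{12515}{8} + 3 i \sqrt{3}$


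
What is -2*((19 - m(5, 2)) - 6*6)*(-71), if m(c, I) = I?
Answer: -2698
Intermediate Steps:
-2*((19 - m(5, 2)) - 6*6)*(-71) = -2*((19 - 1*2) - 6*6)*(-71) = -2*((19 - 2) - 1*36)*(-71) = -2*(17 - 36)*(-71) = -2*(-19)*(-71) = 38*(-71) = -2698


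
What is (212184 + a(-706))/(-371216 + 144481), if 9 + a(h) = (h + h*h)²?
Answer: -49547073015/45347 ≈ -1.0926e+6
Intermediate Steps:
a(h) = -9 + (h + h²)² (a(h) = -9 + (h + h*h)² = -9 + (h + h²)²)
(212184 + a(-706))/(-371216 + 144481) = (212184 + (-9 + (-706)²*(1 - 706)²))/(-371216 + 144481) = (212184 + (-9 + 498436*(-705)²))/(-226735) = (212184 + (-9 + 498436*497025))*(-1/226735) = (212184 + (-9 + 247735152900))*(-1/226735) = (212184 + 247735152891)*(-1/226735) = 247735365075*(-1/226735) = -49547073015/45347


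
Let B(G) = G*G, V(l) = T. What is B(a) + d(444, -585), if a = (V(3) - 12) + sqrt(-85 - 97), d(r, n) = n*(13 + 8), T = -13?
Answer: -12285 + (25 - I*sqrt(182))**2 ≈ -11842.0 - 674.54*I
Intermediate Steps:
d(r, n) = 21*n (d(r, n) = n*21 = 21*n)
V(l) = -13
a = -25 + I*sqrt(182) (a = (-13 - 12) + sqrt(-85 - 97) = -25 + sqrt(-182) = -25 + I*sqrt(182) ≈ -25.0 + 13.491*I)
B(G) = G**2
B(a) + d(444, -585) = (-25 + I*sqrt(182))**2 + 21*(-585) = (-25 + I*sqrt(182))**2 - 12285 = -12285 + (-25 + I*sqrt(182))**2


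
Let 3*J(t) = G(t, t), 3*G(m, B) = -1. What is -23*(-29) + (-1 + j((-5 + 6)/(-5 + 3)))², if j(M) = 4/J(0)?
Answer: 2036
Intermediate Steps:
G(m, B) = -⅓ (G(m, B) = (⅓)*(-1) = -⅓)
J(t) = -⅑ (J(t) = (⅓)*(-⅓) = -⅑)
j(M) = -36 (j(M) = 4/(-⅑) = 4*(-9) = -36)
-23*(-29) + (-1 + j((-5 + 6)/(-5 + 3)))² = -23*(-29) + (-1 - 36)² = 667 + (-37)² = 667 + 1369 = 2036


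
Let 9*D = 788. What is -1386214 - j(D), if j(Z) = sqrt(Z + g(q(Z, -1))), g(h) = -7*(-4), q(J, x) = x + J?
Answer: -1386214 - 4*sqrt(65)/3 ≈ -1.3862e+6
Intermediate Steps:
D = 788/9 (D = (1/9)*788 = 788/9 ≈ 87.556)
q(J, x) = J + x
g(h) = 28
j(Z) = sqrt(28 + Z) (j(Z) = sqrt(Z + 28) = sqrt(28 + Z))
-1386214 - j(D) = -1386214 - sqrt(28 + 788/9) = -1386214 - sqrt(1040/9) = -1386214 - 4*sqrt(65)/3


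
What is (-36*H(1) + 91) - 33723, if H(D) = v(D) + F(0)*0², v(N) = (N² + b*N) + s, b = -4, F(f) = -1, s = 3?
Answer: -33632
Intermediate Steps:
v(N) = 3 + N² - 4*N (v(N) = (N² - 4*N) + 3 = 3 + N² - 4*N)
H(D) = 3 + D² - 4*D (H(D) = (3 + D² - 4*D) - 1*0² = (3 + D² - 4*D) - 1*0 = (3 + D² - 4*D) + 0 = 3 + D² - 4*D)
(-36*H(1) + 91) - 33723 = (-36*(3 + 1² - 4*1) + 91) - 33723 = (-36*(3 + 1 - 4) + 91) - 33723 = (-36*0 + 91) - 33723 = (0 + 91) - 33723 = 91 - 33723 = -33632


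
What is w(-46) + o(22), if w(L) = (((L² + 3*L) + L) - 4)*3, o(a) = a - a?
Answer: 5784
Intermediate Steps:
o(a) = 0
w(L) = -12 + 3*L² + 12*L (w(L) = ((L² + 4*L) - 4)*3 = (-4 + L² + 4*L)*3 = -12 + 3*L² + 12*L)
w(-46) + o(22) = (-12 + 3*(-46)² + 12*(-46)) + 0 = (-12 + 3*2116 - 552) + 0 = (-12 + 6348 - 552) + 0 = 5784 + 0 = 5784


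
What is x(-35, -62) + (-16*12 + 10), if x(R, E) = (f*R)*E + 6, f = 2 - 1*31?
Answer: -63106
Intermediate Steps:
f = -29 (f = 2 - 31 = -29)
x(R, E) = 6 - 29*E*R (x(R, E) = (-29*R)*E + 6 = -29*E*R + 6 = 6 - 29*E*R)
x(-35, -62) + (-16*12 + 10) = (6 - 29*(-62)*(-35)) + (-16*12 + 10) = (6 - 62930) + (-192 + 10) = -62924 - 182 = -63106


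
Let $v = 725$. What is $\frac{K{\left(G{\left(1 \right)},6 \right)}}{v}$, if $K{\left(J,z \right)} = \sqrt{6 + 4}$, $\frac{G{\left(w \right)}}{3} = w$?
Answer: $\frac{\sqrt{10}}{725} \approx 0.0043618$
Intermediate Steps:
$G{\left(w \right)} = 3 w$
$K{\left(J,z \right)} = \sqrt{10}$
$\frac{K{\left(G{\left(1 \right)},6 \right)}}{v} = \frac{\sqrt{10}}{725}$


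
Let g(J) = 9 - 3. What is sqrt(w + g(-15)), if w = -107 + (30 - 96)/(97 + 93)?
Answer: 2*I*sqrt(228665)/95 ≈ 10.067*I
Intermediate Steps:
g(J) = 6
w = -10198/95 (w = -107 - 66/190 = -107 - 66*1/190 = -107 - 33/95 = -10198/95 ≈ -107.35)
sqrt(w + g(-15)) = sqrt(-10198/95 + 6) = sqrt(-9628/95) = 2*I*sqrt(228665)/95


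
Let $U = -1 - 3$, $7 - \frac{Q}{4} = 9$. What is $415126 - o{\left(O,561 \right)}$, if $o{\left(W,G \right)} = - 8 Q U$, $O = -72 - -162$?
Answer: $415382$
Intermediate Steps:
$Q = -8$ ($Q = 28 - 36 = -8$)
$U = -4$ ($U = -1 - 3 = -4$)
$O = 90$ ($O = -72 + 162 = 90$)
$o{\left(W,G \right)} = -256$ ($o{\left(W,G \right)} = \left(-8\right) \left(-8\right) \left(-4\right) = 64 \left(-4\right) = -256$)
$415126 - o{\left(O,561 \right)} = 415126 - -256 = 415126 + 256 = 415382$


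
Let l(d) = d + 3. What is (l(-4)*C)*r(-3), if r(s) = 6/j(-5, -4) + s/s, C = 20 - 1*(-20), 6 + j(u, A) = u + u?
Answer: -25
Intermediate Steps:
j(u, A) = -6 + 2*u (j(u, A) = -6 + (u + u) = -6 + 2*u)
l(d) = 3 + d
C = 40 (C = 20 + 20 = 40)
r(s) = 5/8 (r(s) = 6/(-6 + 2*(-5)) + s/s = 6/(-6 - 10) + 1 = 6/(-16) + 1 = 6*(-1/16) + 1 = -3/8 + 1 = 5/8)
(l(-4)*C)*r(-3) = ((3 - 4)*40)*(5/8) = -1*40*(5/8) = -40*5/8 = -25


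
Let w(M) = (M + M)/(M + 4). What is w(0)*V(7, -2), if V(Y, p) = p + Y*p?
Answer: 0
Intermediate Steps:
w(M) = 2*M/(4 + M) (w(M) = (2*M)/(4 + M) = 2*M/(4 + M))
w(0)*V(7, -2) = (2*0/(4 + 0))*(-2*(1 + 7)) = (2*0/4)*(-2*8) = (2*0*(¼))*(-16) = 0*(-16) = 0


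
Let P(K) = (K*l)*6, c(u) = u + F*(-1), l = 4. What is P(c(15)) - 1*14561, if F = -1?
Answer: -14177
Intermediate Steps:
c(u) = 1 + u (c(u) = u - 1*(-1) = u + 1 = 1 + u)
P(K) = 24*K (P(K) = (K*4)*6 = (4*K)*6 = 24*K)
P(c(15)) - 1*14561 = 24*(1 + 15) - 1*14561 = 24*16 - 14561 = 384 - 14561 = -14177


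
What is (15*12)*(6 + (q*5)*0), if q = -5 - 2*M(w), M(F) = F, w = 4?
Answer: 1080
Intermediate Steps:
q = -13 (q = -5 - 2*4 = -5 - 1*8 = -5 - 8 = -13)
(15*12)*(6 + (q*5)*0) = (15*12)*(6 - 13*5*0) = 180*(6 - 65*0) = 180*(6 + 0) = 180*6 = 1080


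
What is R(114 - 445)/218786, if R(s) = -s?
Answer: 331/218786 ≈ 0.0015129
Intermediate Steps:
R(114 - 445)/218786 = -(114 - 445)/218786 = -1*(-331)*(1/218786) = 331*(1/218786) = 331/218786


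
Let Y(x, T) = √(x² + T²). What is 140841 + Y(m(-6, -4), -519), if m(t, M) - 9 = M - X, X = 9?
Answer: 140841 + √269377 ≈ 1.4136e+5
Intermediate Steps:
m(t, M) = M (m(t, M) = 9 + (M - 1*9) = 9 + (M - 9) = 9 + (-9 + M) = M)
Y(x, T) = √(T² + x²)
140841 + Y(m(-6, -4), -519) = 140841 + √((-519)² + (-4)²) = 140841 + √(269361 + 16) = 140841 + √269377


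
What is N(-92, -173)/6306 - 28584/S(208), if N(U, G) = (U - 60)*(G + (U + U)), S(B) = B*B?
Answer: 45154729/5683808 ≈ 7.9445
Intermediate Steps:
S(B) = B²
N(U, G) = (-60 + U)*(G + 2*U)
N(-92, -173)/6306 - 28584/S(208) = (-120*(-92) - 60*(-173) + 2*(-92)² - 173*(-92))/6306 - 28584/(208²) = (11040 + 10380 + 2*8464 + 15916)*(1/6306) - 28584/43264 = (11040 + 10380 + 16928 + 15916)*(1/6306) - 28584*1/43264 = 54264*(1/6306) - 3573/5408 = 9044/1051 - 3573/5408 = 45154729/5683808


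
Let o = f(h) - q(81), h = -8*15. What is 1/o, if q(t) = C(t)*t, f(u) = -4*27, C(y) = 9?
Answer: -1/837 ≈ -0.0011947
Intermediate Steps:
h = -120
f(u) = -108
q(t) = 9*t
o = -837 (o = -108 - 9*81 = -108 - 1*729 = -108 - 729 = -837)
1/o = 1/(-837) = -1/837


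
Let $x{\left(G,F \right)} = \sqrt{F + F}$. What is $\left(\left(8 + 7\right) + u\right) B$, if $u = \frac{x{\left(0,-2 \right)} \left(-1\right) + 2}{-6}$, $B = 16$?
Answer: $\frac{704}{3} + \frac{16 i}{3} \approx 234.67 + 5.3333 i$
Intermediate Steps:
$x{\left(G,F \right)} = \sqrt{2} \sqrt{F}$ ($x{\left(G,F \right)} = \sqrt{2 F} = \sqrt{2} \sqrt{F}$)
$u = - \frac{1}{3} + \frac{i}{3}$ ($u = \frac{\sqrt{2} \sqrt{-2} \left(-1\right) + 2}{-6} = \left(\sqrt{2} i \sqrt{2} \left(-1\right) + 2\right) \left(- \frac{1}{6}\right) = \left(2 i \left(-1\right) + 2\right) \left(- \frac{1}{6}\right) = \left(- 2 i + 2\right) \left(- \frac{1}{6}\right) = \left(2 - 2 i\right) \left(- \frac{1}{6}\right) = - \frac{1}{3} + \frac{i}{3} \approx -0.33333 + 0.33333 i$)
$\left(\left(8 + 7\right) + u\right) B = \left(\left(8 + 7\right) - \left(\frac{1}{3} - \frac{i}{3}\right)\right) 16 = \left(15 - \left(\frac{1}{3} - \frac{i}{3}\right)\right) 16 = \left(\frac{44}{3} + \frac{i}{3}\right) 16 = \frac{704}{3} + \frac{16 i}{3}$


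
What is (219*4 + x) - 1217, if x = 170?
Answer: -171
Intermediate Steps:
(219*4 + x) - 1217 = (219*4 + 170) - 1217 = (876 + 170) - 1217 = 1046 - 1217 = -171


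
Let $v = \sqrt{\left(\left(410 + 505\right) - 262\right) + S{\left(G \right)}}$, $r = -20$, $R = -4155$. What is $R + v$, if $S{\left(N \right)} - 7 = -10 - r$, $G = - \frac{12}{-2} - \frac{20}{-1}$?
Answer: $-4155 + \sqrt{670} \approx -4129.1$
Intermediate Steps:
$G = 26$ ($G = \left(-12\right) \left(- \frac{1}{2}\right) - -20 = 6 + 20 = 26$)
$S{\left(N \right)} = 17$ ($S{\left(N \right)} = 7 - -10 = 7 + \left(-10 + 20\right) = 7 + 10 = 17$)
$v = \sqrt{670}$ ($v = \sqrt{\left(\left(410 + 505\right) - 262\right) + 17} = \sqrt{\left(915 - 262\right) + 17} = \sqrt{653 + 17} = \sqrt{670} \approx 25.884$)
$R + v = -4155 + \sqrt{670}$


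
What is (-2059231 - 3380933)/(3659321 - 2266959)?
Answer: -2720082/696181 ≈ -3.9071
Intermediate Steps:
(-2059231 - 3380933)/(3659321 - 2266959) = -5440164/1392362 = -5440164*1/1392362 = -2720082/696181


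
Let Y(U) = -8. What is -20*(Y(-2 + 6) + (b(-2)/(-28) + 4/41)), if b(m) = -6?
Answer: 44130/287 ≈ 153.76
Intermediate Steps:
-20*(Y(-2 + 6) + (b(-2)/(-28) + 4/41)) = -20*(-8 + (-6/(-28) + 4/41)) = -20*(-8 + (-6*(-1/28) + 4*(1/41))) = -20*(-8 + (3/14 + 4/41)) = -20*(-8 + 179/574) = -20*(-4413/574) = 44130/287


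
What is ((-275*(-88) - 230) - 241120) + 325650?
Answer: 108500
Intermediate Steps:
((-275*(-88) - 230) - 241120) + 325650 = ((24200 - 230) - 241120) + 325650 = (23970 - 241120) + 325650 = -217150 + 325650 = 108500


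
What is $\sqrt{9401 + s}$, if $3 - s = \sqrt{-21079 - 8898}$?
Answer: $\sqrt{9404 - i \sqrt{29977}} \approx 96.978 - 0.8927 i$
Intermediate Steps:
$s = 3 - i \sqrt{29977}$ ($s = 3 - \sqrt{-21079 - 8898} = 3 - \sqrt{-29977} = 3 - i \sqrt{29977} \approx 3.0 - 173.14 i$)
$\sqrt{9401 + s} = \sqrt{9401 + \left(3 - i \sqrt{29977}\right)} = \sqrt{9404 - i \sqrt{29977}}$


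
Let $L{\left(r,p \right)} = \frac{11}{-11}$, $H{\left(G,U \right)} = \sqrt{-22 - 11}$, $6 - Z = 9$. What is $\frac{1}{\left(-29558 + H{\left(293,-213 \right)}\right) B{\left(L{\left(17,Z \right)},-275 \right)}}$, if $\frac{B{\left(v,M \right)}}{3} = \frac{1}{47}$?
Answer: $- \frac{1389226}{2621026191} - \frac{47 i \sqrt{33}}{2621026191} \approx -0.00053003 - 1.0301 \cdot 10^{-7} i$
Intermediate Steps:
$Z = -3$ ($Z = 6 - 9 = -3$)
$H{\left(G,U \right)} = i \sqrt{33}$ ($H{\left(G,U \right)} = \sqrt{-33} = i \sqrt{33}$)
$L{\left(r,p \right)} = -1$ ($L{\left(r,p \right)} = 11 \left(- \frac{1}{11}\right) = -1$)
$B{\left(v,M \right)} = \frac{3}{47}$
$\frac{1}{\left(-29558 + H{\left(293,-213 \right)}\right) B{\left(L{\left(17,Z \right)},-275 \right)}} = \frac{1}{\left(-29558 + i \sqrt{33}\right) \frac{3}{47}} = \frac{1}{-29558 + i \sqrt{33}} \cdot \frac{47}{3} = \frac{47}{3 \left(-29558 + i \sqrt{33}\right)}$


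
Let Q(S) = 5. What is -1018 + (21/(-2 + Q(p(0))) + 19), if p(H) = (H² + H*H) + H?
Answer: -992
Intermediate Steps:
p(H) = H + 2*H² (p(H) = (H² + H²) + H = 2*H² + H = H + 2*H²)
-1018 + (21/(-2 + Q(p(0))) + 19) = -1018 + (21/(-2 + 5) + 19) = -1018 + (21/3 + 19) = -1018 + (21*(⅓) + 19) = -1018 + (7 + 19) = -1018 + 26 = -992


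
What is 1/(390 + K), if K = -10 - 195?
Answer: 1/185 ≈ 0.0054054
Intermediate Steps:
K = -205
1/(390 + K) = 1/(390 - 205) = 1/185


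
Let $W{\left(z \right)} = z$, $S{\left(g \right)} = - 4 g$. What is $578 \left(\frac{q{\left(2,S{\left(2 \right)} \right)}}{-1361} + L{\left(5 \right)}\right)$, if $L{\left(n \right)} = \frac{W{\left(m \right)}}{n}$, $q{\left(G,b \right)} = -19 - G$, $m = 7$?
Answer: $\frac{5567296}{6805} \approx 818.12$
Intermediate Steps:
$L{\left(n \right)} = \frac{7}{n}$
$578 \left(\frac{q{\left(2,S{\left(2 \right)} \right)}}{-1361} + L{\left(5 \right)}\right) = 578 \left(\frac{-19 - 2}{-1361} + \frac{7}{5}\right) = 578 \left(\left(-19 - 2\right) \left(- \frac{1}{1361}\right) + 7 \cdot \frac{1}{5}\right) = 578 \left(\left(-21\right) \left(- \frac{1}{1361}\right) + \frac{7}{5}\right) = 578 \left(\frac{21}{1361} + \frac{7}{5}\right) = 578 \cdot \frac{9632}{6805} = \frac{5567296}{6805}$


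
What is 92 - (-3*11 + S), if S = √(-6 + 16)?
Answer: 125 - √10 ≈ 121.84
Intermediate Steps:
S = √10 ≈ 3.1623
92 - (-3*11 + S) = 92 - (-3*11 + √10) = 92 - (-33 + √10) = 92 + (33 - √10) = 125 - √10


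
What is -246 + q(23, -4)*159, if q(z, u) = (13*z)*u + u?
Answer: -191046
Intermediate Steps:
q(z, u) = u + 13*u*z (q(z, u) = 13*u*z + u = u + 13*u*z)
-246 + q(23, -4)*159 = -246 - 4*(1 + 13*23)*159 = -246 - 4*(1 + 299)*159 = -246 - 4*300*159 = -246 - 1200*159 = -246 - 190800 = -191046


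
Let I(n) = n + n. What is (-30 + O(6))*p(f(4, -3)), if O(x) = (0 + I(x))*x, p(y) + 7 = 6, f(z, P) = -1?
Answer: -42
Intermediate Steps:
p(y) = -1 (p(y) = -7 + 6 = -1)
I(n) = 2*n
O(x) = 2*x² (O(x) = (0 + 2*x)*x = (2*x)*x = 2*x²)
(-30 + O(6))*p(f(4, -3)) = (-30 + 2*6²)*(-1) = (-30 + 2*36)*(-1) = (-30 + 72)*(-1) = 42*(-1) = -42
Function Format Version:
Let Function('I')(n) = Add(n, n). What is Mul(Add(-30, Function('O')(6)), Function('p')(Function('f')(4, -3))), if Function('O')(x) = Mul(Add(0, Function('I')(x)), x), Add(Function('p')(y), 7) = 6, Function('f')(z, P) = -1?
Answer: -42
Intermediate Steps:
Function('p')(y) = -1 (Function('p')(y) = Add(-7, 6) = -1)
Function('I')(n) = Mul(2, n)
Function('O')(x) = Mul(2, Pow(x, 2)) (Function('O')(x) = Mul(Add(0, Mul(2, x)), x) = Mul(Mul(2, x), x) = Mul(2, Pow(x, 2)))
Mul(Add(-30, Function('O')(6)), Function('p')(Function('f')(4, -3))) = Mul(Add(-30, Mul(2, Pow(6, 2))), -1) = Mul(Add(-30, Mul(2, 36)), -1) = Mul(Add(-30, 72), -1) = Mul(42, -1) = -42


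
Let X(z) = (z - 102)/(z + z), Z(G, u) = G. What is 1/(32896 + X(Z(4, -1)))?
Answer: 4/131535 ≈ 3.0410e-5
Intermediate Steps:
X(z) = (-102 + z)/(2*z) (X(z) = (-102 + z)/((2*z)) = (-102 + z)*(1/(2*z)) = (-102 + z)/(2*z))
1/(32896 + X(Z(4, -1))) = 1/(32896 + (1/2)*(-102 + 4)/4) = 1/(32896 + (1/2)*(1/4)*(-98)) = 1/(32896 - 49/4) = 1/(131535/4) = 4/131535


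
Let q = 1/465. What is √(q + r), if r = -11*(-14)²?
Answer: I*√466180635/465 ≈ 46.433*I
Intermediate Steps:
q = 1/465 ≈ 0.0021505
r = -2156 (r = -11*196 = -2156)
√(q + r) = √(1/465 - 2156) = √(-1002539/465) = I*√466180635/465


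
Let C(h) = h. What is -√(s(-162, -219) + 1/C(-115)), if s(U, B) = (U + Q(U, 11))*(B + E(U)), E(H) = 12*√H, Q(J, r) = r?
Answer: -√(437337410 - 215673300*I*√2)/115 ≈ -191.55 + 60.2*I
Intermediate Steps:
s(U, B) = (11 + U)*(B + 12*√U) (s(U, B) = (U + 11)*(B + 12*√U) = (11 + U)*(B + 12*√U))
-√(s(-162, -219) + 1/C(-115)) = -√((11*(-219) + 12*(-162)^(3/2) + 132*√(-162) - 219*(-162)) + 1/(-115)) = -√((-2409 + 12*(-1458*I*√2) + 132*(9*I*√2) + 35478) - 1/115) = -√((-2409 - 17496*I*√2 + 1188*I*√2 + 35478) - 1/115) = -√((33069 - 16308*I*√2) - 1/115) = -√(3802934/115 - 16308*I*√2)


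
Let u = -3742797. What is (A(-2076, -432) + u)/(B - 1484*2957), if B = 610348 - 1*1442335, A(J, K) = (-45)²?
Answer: 3740772/5220175 ≈ 0.71660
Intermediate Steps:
A(J, K) = 2025
B = -831987 (B = 610348 - 1442335 = -831987)
(A(-2076, -432) + u)/(B - 1484*2957) = (2025 - 3742797)/(-831987 - 1484*2957) = -3740772/(-831987 - 4388188) = -3740772/(-5220175) = -3740772*(-1/5220175) = 3740772/5220175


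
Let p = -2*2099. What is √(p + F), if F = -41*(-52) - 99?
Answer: I*√2165 ≈ 46.53*I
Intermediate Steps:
p = -4198
F = 2033 (F = 2132 - 99 = 2033)
√(p + F) = √(-4198 + 2033) = √(-2165) = I*√2165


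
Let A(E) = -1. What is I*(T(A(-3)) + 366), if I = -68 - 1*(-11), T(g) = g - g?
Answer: -20862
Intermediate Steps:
T(g) = 0
I = -57 (I = -68 + 11 = -57)
I*(T(A(-3)) + 366) = -57*(0 + 366) = -57*366 = -20862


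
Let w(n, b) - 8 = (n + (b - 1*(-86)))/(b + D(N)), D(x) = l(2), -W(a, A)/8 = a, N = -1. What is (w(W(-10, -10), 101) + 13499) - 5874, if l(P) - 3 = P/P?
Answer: 267244/35 ≈ 7635.5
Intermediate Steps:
W(a, A) = -8*a
l(P) = 4 (l(P) = 3 + P/P = 3 + 1 = 4)
D(x) = 4
w(n, b) = 8 + (86 + b + n)/(4 + b) (w(n, b) = 8 + (n + (b - 1*(-86)))/(b + 4) = 8 + (n + (b + 86))/(4 + b) = 8 + (n + (86 + b))/(4 + b) = 8 + (86 + b + n)/(4 + b))
(w(W(-10, -10), 101) + 13499) - 5874 = ((118 - 8*(-10) + 9*101)/(4 + 101) + 13499) - 5874 = ((118 + 80 + 909)/105 + 13499) - 5874 = ((1/105)*1107 + 13499) - 5874 = (369/35 + 13499) - 5874 = 472834/35 - 5874 = 267244/35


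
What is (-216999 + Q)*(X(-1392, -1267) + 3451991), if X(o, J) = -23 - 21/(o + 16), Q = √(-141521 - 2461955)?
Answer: -1030725283705011/1376 + 4749907989*I*√650869/688 ≈ -7.4907e+11 + 5.5698e+9*I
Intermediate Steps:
Q = 2*I*√650869 (Q = √(-2603476) = 2*I*√650869 ≈ 1613.5*I)
X(o, J) = -23 - 21/(16 + o)
(-216999 + Q)*(X(-1392, -1267) + 3451991) = (-216999 + 2*I*√650869)*((-389 - 23*(-1392))/(16 - 1392) + 3451991) = (-216999 + 2*I*√650869)*((-389 + 32016)/(-1376) + 3451991) = (-216999 + 2*I*√650869)*(-1/1376*31627 + 3451991) = (-216999 + 2*I*√650869)*(-31627/1376 + 3451991) = (-216999 + 2*I*√650869)*(4749907989/1376) = -1030725283705011/1376 + 4749907989*I*√650869/688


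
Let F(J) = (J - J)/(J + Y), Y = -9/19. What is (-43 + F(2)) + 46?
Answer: 3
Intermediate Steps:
Y = -9/19 (Y = -9*1/19 = -9/19 ≈ -0.47368)
F(J) = 0 (F(J) = (J - J)/(J - 9/19) = 0/(-9/19 + J) = 0)
(-43 + F(2)) + 46 = (-43 + 0) + 46 = -43 + 46 = 3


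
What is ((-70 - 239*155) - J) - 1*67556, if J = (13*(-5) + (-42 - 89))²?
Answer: -143087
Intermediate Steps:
J = 38416 (J = (-65 - 131)² = (-196)² = 38416)
((-70 - 239*155) - J) - 1*67556 = ((-70 - 239*155) - 1*38416) - 1*67556 = ((-70 - 37045) - 38416) - 67556 = (-37115 - 38416) - 67556 = -75531 - 67556 = -143087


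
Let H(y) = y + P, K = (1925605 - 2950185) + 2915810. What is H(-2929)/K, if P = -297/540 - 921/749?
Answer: -3991189/2575511400 ≈ -0.0015497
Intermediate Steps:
P = -26659/14980 (P = -297*1/540 - 921*1/749 = -11/20 - 921/749 = -26659/14980 ≈ -1.7796)
K = 1891230 (K = -1024580 + 2915810 = 1891230)
H(y) = -26659/14980 + y (H(y) = y - 26659/14980 = -26659/14980 + y)
H(-2929)/K = (-26659/14980 - 2929)/1891230 = -43903079/14980*1/1891230 = -3991189/2575511400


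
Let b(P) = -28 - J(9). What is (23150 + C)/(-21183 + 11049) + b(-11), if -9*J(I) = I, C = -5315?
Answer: -97151/3378 ≈ -28.760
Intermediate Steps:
J(I) = -I/9
b(P) = -27 (b(P) = -28 - (-1)*9/9 = -28 - 1*(-1) = -28 + 1 = -27)
(23150 + C)/(-21183 + 11049) + b(-11) = (23150 - 5315)/(-21183 + 11049) - 27 = 17835/(-10134) - 27 = 17835*(-1/10134) - 27 = -5945/3378 - 27 = -97151/3378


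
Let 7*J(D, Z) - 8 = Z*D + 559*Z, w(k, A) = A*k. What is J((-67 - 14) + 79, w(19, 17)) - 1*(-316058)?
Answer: 2392325/7 ≈ 3.4176e+5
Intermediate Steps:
J(D, Z) = 8/7 + 559*Z/7 + D*Z/7 (J(D, Z) = 8/7 + (Z*D + 559*Z)/7 = 8/7 + (D*Z + 559*Z)/7 = 8/7 + (559*Z + D*Z)/7 = 8/7 + (559*Z/7 + D*Z/7) = 8/7 + 559*Z/7 + D*Z/7)
J((-67 - 14) + 79, w(19, 17)) - 1*(-316058) = (8/7 + 559*(17*19)/7 + ((-67 - 14) + 79)*(17*19)/7) - 1*(-316058) = (8/7 + (559/7)*323 + (1/7)*(-81 + 79)*323) + 316058 = (8/7 + 180557/7 + (1/7)*(-2)*323) + 316058 = (8/7 + 180557/7 - 646/7) + 316058 = 179919/7 + 316058 = 2392325/7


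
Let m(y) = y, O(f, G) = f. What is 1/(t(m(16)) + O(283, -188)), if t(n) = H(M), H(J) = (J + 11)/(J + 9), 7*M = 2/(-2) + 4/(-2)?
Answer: 30/8527 ≈ 0.0035182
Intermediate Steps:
M = -3/7 (M = (2/(-2) + 4/(-2))/7 = (2*(-½) + 4*(-½))/7 = (-1 - 2)/7 = (⅐)*(-3) = -3/7 ≈ -0.42857)
H(J) = (11 + J)/(9 + J)
t(n) = 37/30 (t(n) = (11 - 3/7)/(9 - 3/7) = (74/7)/(60/7) = (7/60)*(74/7) = 37/30)
1/(t(m(16)) + O(283, -188)) = 1/(37/30 + 283) = 1/(8527/30) = 30/8527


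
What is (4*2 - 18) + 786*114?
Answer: 89594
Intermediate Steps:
(4*2 - 18) + 786*114 = (8 - 18) + 89604 = -10 + 89604 = 89594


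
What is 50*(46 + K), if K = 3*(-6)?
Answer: 1400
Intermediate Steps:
K = -18
50*(46 + K) = 50*(46 - 18) = 50*28 = 1400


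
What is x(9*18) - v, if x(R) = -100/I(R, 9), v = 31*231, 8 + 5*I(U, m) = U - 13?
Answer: -1010201/141 ≈ -7164.5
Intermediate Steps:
I(U, m) = -21/5 + U/5 (I(U, m) = -8/5 + (U - 13)/5 = -8/5 + (-13 + U)/5 = -8/5 + (-13/5 + U/5) = -21/5 + U/5)
v = 7161
x(R) = -100/(-21/5 + R/5)
x(9*18) - v = -500/(-21 + 9*18) - 1*7161 = -500/(-21 + 162) - 7161 = -500/141 - 7161 = -1010201/141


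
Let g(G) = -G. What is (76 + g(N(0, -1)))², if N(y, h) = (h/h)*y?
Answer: 5776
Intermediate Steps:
N(y, h) = y (N(y, h) = 1*y = y)
(76 + g(N(0, -1)))² = (76 - 1*0)² = (76 + 0)² = 76² = 5776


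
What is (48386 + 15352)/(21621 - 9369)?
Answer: 10623/2042 ≈ 5.2023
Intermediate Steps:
(48386 + 15352)/(21621 - 9369) = 63738/12252 = 63738*(1/12252) = 10623/2042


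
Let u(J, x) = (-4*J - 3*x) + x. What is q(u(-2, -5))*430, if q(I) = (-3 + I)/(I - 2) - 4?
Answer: -10535/8 ≈ -1316.9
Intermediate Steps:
u(J, x) = -4*J - 2*x
q(I) = -4 + (-3 + I)/(-2 + I) (q(I) = (-3 + I)/(-2 + I) - 4 = -4 + (-3 + I)/(-2 + I))
q(u(-2, -5))*430 = ((5 - 3*(-4*(-2) - 2*(-5)))/(-2 + (-4*(-2) - 2*(-5))))*430 = ((5 - 3*(8 + 10))/(-2 + (8 + 10)))*430 = ((5 - 3*18)/(-2 + 18))*430 = ((5 - 54)/16)*430 = ((1/16)*(-49))*430 = -49/16*430 = -10535/8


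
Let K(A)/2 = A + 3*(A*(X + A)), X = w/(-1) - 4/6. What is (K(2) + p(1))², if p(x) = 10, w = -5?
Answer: 8100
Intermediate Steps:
X = 13/3 (X = -5/(-1) - 4/6 = -5*(-1) - 4*⅙ = 5 - ⅔ = 13/3 ≈ 4.3333)
K(A) = 2*A + 6*A*(13/3 + A) (K(A) = 2*(A + 3*(A*(13/3 + A))) = 2*(A + 3*A*(13/3 + A)) = 2*A + 6*A*(13/3 + A))
(K(2) + p(1))² = (2*2*(14 + 3*2) + 10)² = (2*2*(14 + 6) + 10)² = (2*2*20 + 10)² = (80 + 10)² = 90² = 8100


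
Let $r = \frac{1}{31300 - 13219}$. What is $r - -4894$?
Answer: $\frac{88488415}{18081} \approx 4894.0$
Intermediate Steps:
$r = \frac{1}{18081} \approx 5.5307 \cdot 10^{-5}$
$r - -4894 = \frac{1}{18081} - -4894 = \frac{1}{18081} + 4894 = \frac{88488415}{18081}$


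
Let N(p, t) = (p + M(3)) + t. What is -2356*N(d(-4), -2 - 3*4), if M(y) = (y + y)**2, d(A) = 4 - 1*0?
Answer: -61256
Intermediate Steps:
d(A) = 4 (d(A) = 4 + 0 = 4)
M(y) = 4*y**2 (M(y) = (2*y)**2 = 4*y**2)
N(p, t) = 36 + p + t (N(p, t) = (p + 4*3**2) + t = (p + 4*9) + t = (p + 36) + t = (36 + p) + t = 36 + p + t)
-2356*N(d(-4), -2 - 3*4) = -2356*(36 + 4 + (-2 - 3*4)) = -2356*(36 + 4 + (-2 - 12)) = -2356*(36 + 4 - 14) = -2356*26 = -61256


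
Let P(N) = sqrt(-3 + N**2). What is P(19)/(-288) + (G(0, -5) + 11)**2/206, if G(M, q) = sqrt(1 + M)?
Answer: 72/103 - sqrt(358)/288 ≈ 0.63333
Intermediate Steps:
P(19)/(-288) + (G(0, -5) + 11)**2/206 = sqrt(-3 + 19**2)/(-288) + (sqrt(1 + 0) + 11)**2/206 = sqrt(-3 + 361)*(-1/288) + (sqrt(1) + 11)**2*(1/206) = sqrt(358)*(-1/288) + (1 + 11)**2*(1/206) = -sqrt(358)/288 + 12**2*(1/206) = -sqrt(358)/288 + 144*(1/206) = -sqrt(358)/288 + 72/103 = 72/103 - sqrt(358)/288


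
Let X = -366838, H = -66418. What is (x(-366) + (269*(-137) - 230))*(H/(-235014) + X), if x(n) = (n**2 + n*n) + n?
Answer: -3311445999650397/39169 ≈ -8.4542e+10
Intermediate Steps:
x(n) = n + 2*n**2 (x(n) = (n**2 + n**2) + n = 2*n**2 + n = n + 2*n**2)
(x(-366) + (269*(-137) - 230))*(H/(-235014) + X) = (-366*(1 + 2*(-366)) + (269*(-137) - 230))*(-66418/(-235014) - 366838) = (-366*(1 - 732) + (-36853 - 230))*(-66418*(-1/235014) - 366838) = (-366*(-731) - 37083)*(33209/117507 - 366838) = (267546 - 37083)*(-43105999657/117507) = 230463*(-43105999657/117507) = -3311445999650397/39169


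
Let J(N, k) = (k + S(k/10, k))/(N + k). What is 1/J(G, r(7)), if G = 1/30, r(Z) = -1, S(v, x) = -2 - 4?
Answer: 29/210 ≈ 0.13810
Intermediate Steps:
S(v, x) = -6
G = 1/30 ≈ 0.033333
J(N, k) = (-6 + k)/(N + k) (J(N, k) = (k - 6)/(N + k) = (-6 + k)/(N + k))
1/J(G, r(7)) = 1/((-6 - 1)/(1/30 - 1)) = 1/(-7/(-29/30)) = 1/(-30/29*(-7)) = 1/(210/29) = 29/210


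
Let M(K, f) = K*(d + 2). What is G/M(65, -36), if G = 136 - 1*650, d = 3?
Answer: -514/325 ≈ -1.5815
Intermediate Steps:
M(K, f) = 5*K (M(K, f) = K*(3 + 2) = K*5 = 5*K)
G = -514 (G = 136 - 650 = -514)
G/M(65, -36) = -514/(5*65) = -514/325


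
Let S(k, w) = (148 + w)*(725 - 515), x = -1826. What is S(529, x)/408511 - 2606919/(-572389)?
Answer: 863256651789/233827202779 ≈ 3.6919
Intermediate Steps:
S(k, w) = 31080 + 210*w (S(k, w) = (148 + w)*210 = 31080 + 210*w)
S(529, x)/408511 - 2606919/(-572389) = (31080 + 210*(-1826))/408511 - 2606919/(-572389) = (31080 - 383460)*(1/408511) - 2606919*(-1/572389) = -352380*1/408511 + 2606919/572389 = -352380/408511 + 2606919/572389 = 863256651789/233827202779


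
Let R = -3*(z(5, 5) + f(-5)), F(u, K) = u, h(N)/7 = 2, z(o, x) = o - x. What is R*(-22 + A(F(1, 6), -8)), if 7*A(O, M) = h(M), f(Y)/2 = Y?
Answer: -600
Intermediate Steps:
f(Y) = 2*Y
h(N) = 14 (h(N) = 7*2 = 14)
A(O, M) = 2 (A(O, M) = (⅐)*14 = 2)
R = 30 (R = -3*((5 - 1*5) + 2*(-5)) = -3*((5 - 5) - 10) = -3*(0 - 10) = -3*(-10) = 30)
R*(-22 + A(F(1, 6), -8)) = 30*(-22 + 2) = 30*(-20) = -600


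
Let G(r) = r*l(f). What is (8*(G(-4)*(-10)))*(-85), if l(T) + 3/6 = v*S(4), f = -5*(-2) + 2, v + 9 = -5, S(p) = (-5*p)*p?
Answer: -30450400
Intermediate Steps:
S(p) = -5*p²
v = -14 (v = -9 - 5 = -14)
f = 12 (f = 10 + 2 = 12)
l(T) = 2239/2 (l(T) = -½ - (-70)*4² = -½ - (-70)*16 = -½ - 14*(-80) = -½ + 1120 = 2239/2)
G(r) = 2239*r/2 (G(r) = r*(2239/2) = 2239*r/2)
(8*(G(-4)*(-10)))*(-85) = (8*(((2239/2)*(-4))*(-10)))*(-85) = (8*(-4478*(-10)))*(-85) = (8*44780)*(-85) = 358240*(-85) = -30450400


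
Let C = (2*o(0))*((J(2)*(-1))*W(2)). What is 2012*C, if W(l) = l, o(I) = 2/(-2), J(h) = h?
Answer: 16096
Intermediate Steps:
o(I) = -1 (o(I) = 2*(-1/2) = -1)
C = 8 (C = (2*(-1))*((2*(-1))*2) = -(-4)*2 = -2*(-4) = 8)
2012*C = 2012*8 = 16096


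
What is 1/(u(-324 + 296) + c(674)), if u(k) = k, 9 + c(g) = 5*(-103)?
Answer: -1/552 ≈ -0.0018116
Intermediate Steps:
c(g) = -524 (c(g) = -9 + 5*(-103) = -9 - 515 = -524)
1/(u(-324 + 296) + c(674)) = 1/((-324 + 296) - 524) = 1/(-28 - 524) = 1/(-552) = -1/552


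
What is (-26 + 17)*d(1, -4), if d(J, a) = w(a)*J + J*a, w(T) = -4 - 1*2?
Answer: 90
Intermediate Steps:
w(T) = -6 (w(T) = -4 - 2 = -6)
d(J, a) = -6*J + J*a
(-26 + 17)*d(1, -4) = (-26 + 17)*(1*(-6 - 4)) = -9*(-10) = 90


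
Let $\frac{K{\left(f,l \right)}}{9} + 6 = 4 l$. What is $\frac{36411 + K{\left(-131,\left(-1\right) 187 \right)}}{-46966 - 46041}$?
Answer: $- \frac{29625}{93007} \approx -0.31852$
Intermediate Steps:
$K{\left(f,l \right)} = -54 + 36 l$ ($K{\left(f,l \right)} = -54 + 9 \cdot 4 l = -54 + 36 l$)
$\frac{36411 + K{\left(-131,\left(-1\right) 187 \right)}}{-46966 - 46041} = \frac{36411 + \left(-54 + 36 \left(\left(-1\right) 187\right)\right)}{-46966 - 46041} = \frac{36411 + \left(-54 + 36 \left(-187\right)\right)}{-93007} = \left(36411 - 6786\right) \left(- \frac{1}{93007}\right) = 29625 \left(- \frac{1}{93007}\right) = - \frac{29625}{93007}$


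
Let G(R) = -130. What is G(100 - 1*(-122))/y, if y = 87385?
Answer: -26/17477 ≈ -0.0014877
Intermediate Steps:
G(100 - 1*(-122))/y = -130/87385 = -130*1/87385 = -26/17477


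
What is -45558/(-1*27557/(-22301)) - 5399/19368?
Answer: -19677822918787/533723976 ≈ -36869.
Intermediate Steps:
-45558/(-1*27557/(-22301)) - 5399/19368 = -45558/((-27557*(-1/22301))) - 5399*1/19368 = -45558/27557/22301 - 5399/19368 = -45558*22301/27557 - 5399/19368 = -1015988958/27557 - 5399/19368 = -19677822918787/533723976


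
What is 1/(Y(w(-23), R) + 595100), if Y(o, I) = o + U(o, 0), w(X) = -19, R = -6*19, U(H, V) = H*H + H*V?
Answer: 1/595442 ≈ 1.6794e-6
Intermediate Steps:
U(H, V) = H² + H*V
R = -114
Y(o, I) = o + o² (Y(o, I) = o + o*(o + 0) = o + o*o = o + o²)
1/(Y(w(-23), R) + 595100) = 1/(-19*(1 - 19) + 595100) = 1/(-19*(-18) + 595100) = 1/(342 + 595100) = 1/595442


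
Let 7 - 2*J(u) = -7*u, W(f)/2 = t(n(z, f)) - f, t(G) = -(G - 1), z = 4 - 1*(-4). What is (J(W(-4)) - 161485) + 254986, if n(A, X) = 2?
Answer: 187051/2 ≈ 93526.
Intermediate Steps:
z = 8 (z = 4 + 4 = 8)
t(G) = 1 - G (t(G) = -(-1 + G) = 1 - G)
W(f) = -2 - 2*f (W(f) = 2*((1 - 1*2) - f) = 2*((1 - 2) - f) = 2*(-1 - f) = -2 - 2*f)
J(u) = 7/2 + 7*u/2 (J(u) = 7/2 - (-7)*u/2 = 7/2 + 7*u/2)
(J(W(-4)) - 161485) + 254986 = ((7/2 + 7*(-2 - 2*(-4))/2) - 161485) + 254986 = ((7/2 + 7*(-2 + 8)/2) - 161485) + 254986 = ((7/2 + (7/2)*6) - 161485) + 254986 = ((7/2 + 21) - 161485) + 254986 = (49/2 - 161485) + 254986 = -322921/2 + 254986 = 187051/2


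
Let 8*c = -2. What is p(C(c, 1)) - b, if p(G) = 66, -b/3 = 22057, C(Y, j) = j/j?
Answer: 66237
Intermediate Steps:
c = -¼ (c = (⅛)*(-2) = -¼ ≈ -0.25000)
C(Y, j) = 1
b = -66171 (b = -3*22057 = -66171)
p(C(c, 1)) - b = 66 - 1*(-66171) = 66 + 66171 = 66237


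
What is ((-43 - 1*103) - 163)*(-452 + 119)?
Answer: 102897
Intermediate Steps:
((-43 - 1*103) - 163)*(-452 + 119) = ((-43 - 103) - 163)*(-333) = (-146 - 163)*(-333) = -309*(-333) = 102897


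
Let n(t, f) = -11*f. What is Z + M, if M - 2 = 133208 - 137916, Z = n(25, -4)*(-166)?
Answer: -12010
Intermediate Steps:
Z = -7304 (Z = -11*(-4)*(-166) = 44*(-166) = -7304)
M = -4706 (M = 2 + (133208 - 137916) = 2 - 4708 = -4706)
Z + M = -7304 - 4706 = -12010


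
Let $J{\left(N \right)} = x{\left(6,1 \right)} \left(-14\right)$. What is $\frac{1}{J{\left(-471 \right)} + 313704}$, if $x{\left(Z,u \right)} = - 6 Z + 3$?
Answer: $\frac{1}{314166} \approx 3.183 \cdot 10^{-6}$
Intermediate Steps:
$x{\left(Z,u \right)} = 3 - 6 Z$
$J{\left(N \right)} = 462$ ($J{\left(N \right)} = \left(3 - 36\right) \left(-14\right) = \left(-33\right) \left(-14\right) = 462$)
$\frac{1}{J{\left(-471 \right)} + 313704} = \frac{1}{462 + 313704} = \frac{1}{314166}$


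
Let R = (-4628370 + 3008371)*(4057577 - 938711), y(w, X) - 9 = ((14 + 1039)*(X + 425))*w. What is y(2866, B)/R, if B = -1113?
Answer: 692104605/1684186600378 ≈ 0.00041094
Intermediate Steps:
y(w, X) = 9 + w*(447525 + 1053*X) (y(w, X) = 9 + ((14 + 1039)*(X + 425))*w = 9 + (1053*(425 + X))*w = 9 + (447525 + 1053*X)*w = 9 + w*(447525 + 1053*X))
R = -5052559801134 (R = -1619999*3118866 = -5052559801134)
y(2866, B)/R = (9 + 447525*2866 + 1053*(-1113)*2866)/(-5052559801134) = (9 + 1282606650 - 3358920474)*(-1/5052559801134) = -2076313815*(-1/5052559801134) = 692104605/1684186600378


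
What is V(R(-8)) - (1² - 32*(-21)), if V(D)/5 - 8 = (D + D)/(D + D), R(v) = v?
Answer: -628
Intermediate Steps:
V(D) = 45 (V(D) = 40 + 5*((D + D)/(D + D)) = 40 + 5*((2*D)/((2*D))) = 40 + 5*((2*D)*(1/(2*D))) = 40 + 5*1 = 40 + 5 = 45)
V(R(-8)) - (1² - 32*(-21)) = 45 - (1² - 32*(-21)) = 45 - (1 + 672) = 45 - 1*673 = 45 - 673 = -628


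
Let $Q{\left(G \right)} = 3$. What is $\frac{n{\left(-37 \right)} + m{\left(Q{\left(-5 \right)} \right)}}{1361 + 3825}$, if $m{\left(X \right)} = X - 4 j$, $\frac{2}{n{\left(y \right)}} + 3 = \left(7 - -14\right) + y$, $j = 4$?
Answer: $- \frac{249}{98534} \approx -0.002527$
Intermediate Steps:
$n{\left(y \right)} = \frac{2}{18 + y}$ ($n{\left(y \right)} = \frac{2}{-3 + \left(\left(7 - -14\right) + y\right)} = \frac{2}{-3 + \left(\left(7 + 14\right) + y\right)} = \frac{2}{-3 + \left(21 + y\right)} = \frac{2}{18 + y}$)
$m{\left(X \right)} = -16 + X$ ($m{\left(X \right)} = X - 16 = -16 + X$)
$\frac{n{\left(-37 \right)} + m{\left(Q{\left(-5 \right)} \right)}}{1361 + 3825} = \frac{\frac{2}{18 - 37} + \left(-16 + 3\right)}{1361 + 3825} = \frac{\frac{2}{-19} - 13}{5186} = \left(2 \left(- \frac{1}{19}\right) - 13\right) \frac{1}{5186} = \left(- \frac{2}{19} - 13\right) \frac{1}{5186} = \left(- \frac{249}{19}\right) \frac{1}{5186} = - \frac{249}{98534}$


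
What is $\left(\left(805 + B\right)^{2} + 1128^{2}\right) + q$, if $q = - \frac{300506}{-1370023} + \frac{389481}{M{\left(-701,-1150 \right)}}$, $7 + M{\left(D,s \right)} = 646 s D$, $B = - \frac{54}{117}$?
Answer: $\frac{231466788920833004744652}{120576572160525091} \approx 1.9197 \cdot 10^{6}$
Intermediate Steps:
$B = - \frac{6}{13}$ ($B = \left(-54\right) \frac{1}{117} = - \frac{6}{13} \approx -0.46154$)
$M{\left(D,s \right)} = -7 + 646 D s$ ($M{\left(D,s \right)} = -7 + 646 s D = -7 + 646 D s$)
$q = \frac{157028976911921}{713470841186539}$ ($q = - \frac{300506}{-1370023} + \frac{389481}{-7 + 646 \left(-701\right) \left(-1150\right)} = \left(-300506\right) \left(- \frac{1}{1370023}\right) + \frac{389481}{-7 + 520772900} = \frac{300506}{1370023} + \frac{389481}{520772893} = \frac{157028976911921}{713470841186539} \approx 0.22009$)
$\left(\left(805 + B\right)^{2} + 1128^{2}\right) + q = \left(\left(805 - \frac{6}{13}\right)^{2} + 1128^{2}\right) + \frac{157028976911921}{713470841186539} = \left(\left(\frac{10459}{13}\right)^{2} + 1272384\right) + \frac{157028976911921}{713470841186539} = \left(\frac{109390681}{169} + 1272384\right) + \frac{157028976911921}{713470841186539} = \frac{324423577}{169} + \frac{157028976911921}{713470841186539} = \frac{231466788920833004744652}{120576572160525091}$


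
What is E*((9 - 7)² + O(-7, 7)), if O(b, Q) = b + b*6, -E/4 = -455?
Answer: -81900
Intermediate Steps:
E = 1820 (E = -4*(-455) = 1820)
O(b, Q) = 7*b (O(b, Q) = b + 6*b = 7*b)
E*((9 - 7)² + O(-7, 7)) = 1820*((9 - 7)² + 7*(-7)) = 1820*(2² - 49) = 1820*(4 - 49) = 1820*(-45) = -81900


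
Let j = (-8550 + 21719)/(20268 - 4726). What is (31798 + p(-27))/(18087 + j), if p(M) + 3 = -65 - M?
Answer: 493567294/281121323 ≈ 1.7557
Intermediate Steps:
p(M) = -68 - M (p(M) = -3 + (-65 - M) = -68 - M)
j = 13169/15542 ≈ 0.84732
(31798 + p(-27))/(18087 + j) = (31798 + (-68 - 1*(-27)))/(18087 + 13169/15542) = (31798 + (-68 + 27))/(281121323/15542) = (31798 - 41)*(15542/281121323) = 31757*(15542/281121323) = 493567294/281121323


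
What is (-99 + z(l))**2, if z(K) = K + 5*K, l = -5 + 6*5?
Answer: 2601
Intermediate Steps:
l = 25 (l = -5 + 30 = 25)
z(K) = 6*K
(-99 + z(l))**2 = (-99 + 6*25)**2 = (-99 + 150)**2 = 51**2 = 2601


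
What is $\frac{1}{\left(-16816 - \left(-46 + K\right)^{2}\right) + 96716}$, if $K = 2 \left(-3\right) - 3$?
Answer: $\frac{1}{76875} \approx 1.3008 \cdot 10^{-5}$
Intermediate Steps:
$K = -9$ ($K = -6 - 3 = -9$)
$\frac{1}{\left(-16816 - \left(-46 + K\right)^{2}\right) + 96716} = \frac{1}{\left(-16816 - \left(-46 - 9\right)^{2}\right) + 96716} = \frac{1}{\left(-16816 - \left(-55\right)^{2}\right) + 96716} = \frac{1}{\left(-16816 - 3025\right) + 96716} = \frac{1}{-19841 + 96716} = \frac{1}{76875}$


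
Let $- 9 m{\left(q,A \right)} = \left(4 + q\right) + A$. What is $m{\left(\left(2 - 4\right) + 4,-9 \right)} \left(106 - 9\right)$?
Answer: $\frac{97}{3} \approx 32.333$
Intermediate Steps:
$m{\left(q,A \right)} = - \frac{4}{9} - \frac{A}{9} - \frac{q}{9}$ ($m{\left(q,A \right)} = - \frac{\left(4 + q\right) + A}{9} = - \frac{4 + A + q}{9} = - \frac{4}{9} - \frac{A}{9} - \frac{q}{9}$)
$m{\left(\left(2 - 4\right) + 4,-9 \right)} \left(106 - 9\right) = \left(- \frac{4}{9} - -1 - \frac{\left(2 - 4\right) + 4}{9}\right) \left(106 - 9\right) = \left(- \frac{4}{9} + 1 - \frac{-2 + 4}{9}\right) \left(106 - 9\right) = \left(- \frac{4}{9} + 1 - \frac{2}{9}\right) \left(106 - 9\right) = \left(- \frac{4}{9} + 1 - \frac{2}{9}\right) 97 = \frac{1}{3} \cdot 97 = \frac{97}{3}$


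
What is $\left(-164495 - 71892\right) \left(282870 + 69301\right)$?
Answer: $-83248646177$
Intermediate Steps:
$\left(-164495 - 71892\right) \left(282870 + 69301\right) = \left(-236387\right) 352171 = -83248646177$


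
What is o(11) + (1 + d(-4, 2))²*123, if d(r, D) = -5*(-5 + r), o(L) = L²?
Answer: 260389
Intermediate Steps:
d(r, D) = 25 - 5*r
o(11) + (1 + d(-4, 2))²*123 = 11² + (1 + (25 - 5*(-4)))²*123 = 121 + (1 + (25 + 20))²*123 = 121 + (1 + 45)²*123 = 121 + 46²*123 = 121 + 2116*123 = 121 + 260268 = 260389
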